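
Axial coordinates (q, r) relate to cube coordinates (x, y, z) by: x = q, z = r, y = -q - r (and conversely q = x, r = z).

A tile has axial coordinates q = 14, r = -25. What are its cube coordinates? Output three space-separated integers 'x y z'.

Answer: 14 11 -25

Derivation:
x = q = 14
z = r = -25
y = -x - z = -(14) - (-25) = 11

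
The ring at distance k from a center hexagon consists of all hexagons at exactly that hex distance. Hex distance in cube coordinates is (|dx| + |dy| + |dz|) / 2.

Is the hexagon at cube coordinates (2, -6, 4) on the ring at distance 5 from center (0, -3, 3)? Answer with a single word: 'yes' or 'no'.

|px - cx| = |2 - 0| = 2
|py - cy| = |-6 - (-3)| = 3
|pz - cz| = |4 - 3| = 1
distance = (2+3+1)/2 = 6/2 = 3
radius = 5; distance != radius -> no

Answer: no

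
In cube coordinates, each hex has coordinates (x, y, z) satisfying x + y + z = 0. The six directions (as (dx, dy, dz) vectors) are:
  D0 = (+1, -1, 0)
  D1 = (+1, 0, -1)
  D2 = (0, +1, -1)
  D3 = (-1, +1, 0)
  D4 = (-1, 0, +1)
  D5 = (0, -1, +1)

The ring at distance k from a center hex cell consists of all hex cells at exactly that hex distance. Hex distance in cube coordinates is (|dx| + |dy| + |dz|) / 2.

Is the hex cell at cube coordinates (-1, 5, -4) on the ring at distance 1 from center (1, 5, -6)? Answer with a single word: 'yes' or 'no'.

|px - cx| = |-1 - 1| = 2
|py - cy| = |5 - 5| = 0
|pz - cz| = |-4 - (-6)| = 2
distance = (2+0+2)/2 = 4/2 = 2
radius = 1; distance != radius -> no

Answer: no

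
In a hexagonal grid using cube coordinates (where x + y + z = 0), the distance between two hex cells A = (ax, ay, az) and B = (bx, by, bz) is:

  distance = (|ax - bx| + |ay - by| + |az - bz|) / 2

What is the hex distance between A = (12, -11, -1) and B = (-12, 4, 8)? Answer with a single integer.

|ax - bx| = |12 - (-12)| = 24
|ay - by| = |-11 - 4| = 15
|az - bz| = |-1 - 8| = 9
distance = (24 + 15 + 9) / 2 = 48 / 2 = 24

Answer: 24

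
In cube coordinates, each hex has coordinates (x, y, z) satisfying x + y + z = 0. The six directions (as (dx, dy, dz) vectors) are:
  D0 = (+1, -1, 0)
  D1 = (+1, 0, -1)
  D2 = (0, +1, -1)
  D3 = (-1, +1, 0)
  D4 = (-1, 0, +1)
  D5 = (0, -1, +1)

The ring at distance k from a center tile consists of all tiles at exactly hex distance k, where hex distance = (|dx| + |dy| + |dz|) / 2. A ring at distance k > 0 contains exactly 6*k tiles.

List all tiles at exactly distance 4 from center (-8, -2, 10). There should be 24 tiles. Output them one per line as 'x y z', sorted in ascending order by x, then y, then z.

Walk ring at distance 4 from (-8, -2, 10):
Start at center + D4*4 = (-12, -2, 14)
  hex 0: (-12, -2, 14)
  hex 1: (-11, -3, 14)
  hex 2: (-10, -4, 14)
  hex 3: (-9, -5, 14)
  hex 4: (-8, -6, 14)
  hex 5: (-7, -6, 13)
  hex 6: (-6, -6, 12)
  hex 7: (-5, -6, 11)
  hex 8: (-4, -6, 10)
  hex 9: (-4, -5, 9)
  hex 10: (-4, -4, 8)
  hex 11: (-4, -3, 7)
  hex 12: (-4, -2, 6)
  hex 13: (-5, -1, 6)
  hex 14: (-6, 0, 6)
  hex 15: (-7, 1, 6)
  hex 16: (-8, 2, 6)
  hex 17: (-9, 2, 7)
  hex 18: (-10, 2, 8)
  hex 19: (-11, 2, 9)
  hex 20: (-12, 2, 10)
  hex 21: (-12, 1, 11)
  hex 22: (-12, 0, 12)
  hex 23: (-12, -1, 13)
Sorted: 24 hexes.

Answer: -12 -2 14
-12 -1 13
-12 0 12
-12 1 11
-12 2 10
-11 -3 14
-11 2 9
-10 -4 14
-10 2 8
-9 -5 14
-9 2 7
-8 -6 14
-8 2 6
-7 -6 13
-7 1 6
-6 -6 12
-6 0 6
-5 -6 11
-5 -1 6
-4 -6 10
-4 -5 9
-4 -4 8
-4 -3 7
-4 -2 6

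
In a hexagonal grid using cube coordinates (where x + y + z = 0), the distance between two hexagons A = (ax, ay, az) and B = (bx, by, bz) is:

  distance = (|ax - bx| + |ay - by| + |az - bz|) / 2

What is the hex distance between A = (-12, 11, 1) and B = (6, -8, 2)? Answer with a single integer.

|ax - bx| = |-12 - 6| = 18
|ay - by| = |11 - (-8)| = 19
|az - bz| = |1 - 2| = 1
distance = (18 + 19 + 1) / 2 = 38 / 2 = 19

Answer: 19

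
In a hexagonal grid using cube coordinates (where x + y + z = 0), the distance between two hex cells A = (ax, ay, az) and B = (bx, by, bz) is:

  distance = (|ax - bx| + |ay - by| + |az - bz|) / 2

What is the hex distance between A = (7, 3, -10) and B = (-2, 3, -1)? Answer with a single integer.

|ax - bx| = |7 - (-2)| = 9
|ay - by| = |3 - 3| = 0
|az - bz| = |-10 - (-1)| = 9
distance = (9 + 0 + 9) / 2 = 18 / 2 = 9

Answer: 9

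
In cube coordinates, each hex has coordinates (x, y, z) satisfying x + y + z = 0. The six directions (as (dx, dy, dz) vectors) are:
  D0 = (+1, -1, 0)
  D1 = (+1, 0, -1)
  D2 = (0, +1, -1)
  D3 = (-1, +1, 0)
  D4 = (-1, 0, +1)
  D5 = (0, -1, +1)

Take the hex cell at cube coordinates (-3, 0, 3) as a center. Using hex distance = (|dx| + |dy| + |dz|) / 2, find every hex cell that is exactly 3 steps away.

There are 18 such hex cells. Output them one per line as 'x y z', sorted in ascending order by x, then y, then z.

Answer: -6 0 6
-6 1 5
-6 2 4
-6 3 3
-5 -1 6
-5 3 2
-4 -2 6
-4 3 1
-3 -3 6
-3 3 0
-2 -3 5
-2 2 0
-1 -3 4
-1 1 0
0 -3 3
0 -2 2
0 -1 1
0 0 0

Derivation:
Walk ring at distance 3 from (-3, 0, 3):
Start at center + D4*3 = (-6, 0, 6)
  hex 0: (-6, 0, 6)
  hex 1: (-5, -1, 6)
  hex 2: (-4, -2, 6)
  hex 3: (-3, -3, 6)
  hex 4: (-2, -3, 5)
  hex 5: (-1, -3, 4)
  hex 6: (0, -3, 3)
  hex 7: (0, -2, 2)
  hex 8: (0, -1, 1)
  hex 9: (0, 0, 0)
  hex 10: (-1, 1, 0)
  hex 11: (-2, 2, 0)
  hex 12: (-3, 3, 0)
  hex 13: (-4, 3, 1)
  hex 14: (-5, 3, 2)
  hex 15: (-6, 3, 3)
  hex 16: (-6, 2, 4)
  hex 17: (-6, 1, 5)
Sorted: 18 hexes.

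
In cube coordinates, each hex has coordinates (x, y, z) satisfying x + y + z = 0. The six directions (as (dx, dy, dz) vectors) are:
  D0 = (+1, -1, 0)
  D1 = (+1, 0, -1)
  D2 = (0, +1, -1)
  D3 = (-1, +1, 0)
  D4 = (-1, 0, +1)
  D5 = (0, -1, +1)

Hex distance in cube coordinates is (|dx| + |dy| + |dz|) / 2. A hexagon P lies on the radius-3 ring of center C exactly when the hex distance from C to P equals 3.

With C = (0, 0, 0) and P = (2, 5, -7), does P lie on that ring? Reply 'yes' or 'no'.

|px - cx| = |2 - 0| = 2
|py - cy| = |5 - 0| = 5
|pz - cz| = |-7 - 0| = 7
distance = (2+5+7)/2 = 14/2 = 7
radius = 3; distance != radius -> no

Answer: no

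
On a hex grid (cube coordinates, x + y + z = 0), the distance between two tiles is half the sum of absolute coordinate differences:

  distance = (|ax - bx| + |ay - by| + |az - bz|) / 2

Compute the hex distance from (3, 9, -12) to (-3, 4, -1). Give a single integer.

|ax - bx| = |3 - (-3)| = 6
|ay - by| = |9 - 4| = 5
|az - bz| = |-12 - (-1)| = 11
distance = (6 + 5 + 11) / 2 = 22 / 2 = 11

Answer: 11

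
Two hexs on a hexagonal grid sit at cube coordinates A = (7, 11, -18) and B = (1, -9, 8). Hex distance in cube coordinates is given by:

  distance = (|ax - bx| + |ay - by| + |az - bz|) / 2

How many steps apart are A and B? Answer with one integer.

Answer: 26

Derivation:
|ax - bx| = |7 - 1| = 6
|ay - by| = |11 - (-9)| = 20
|az - bz| = |-18 - 8| = 26
distance = (6 + 20 + 26) / 2 = 52 / 2 = 26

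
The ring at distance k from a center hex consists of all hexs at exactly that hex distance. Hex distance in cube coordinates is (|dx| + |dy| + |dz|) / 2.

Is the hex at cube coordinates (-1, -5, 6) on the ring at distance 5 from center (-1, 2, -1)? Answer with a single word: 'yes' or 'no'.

Answer: no

Derivation:
|px - cx| = |-1 - (-1)| = 0
|py - cy| = |-5 - 2| = 7
|pz - cz| = |6 - (-1)| = 7
distance = (0+7+7)/2 = 14/2 = 7
radius = 5; distance != radius -> no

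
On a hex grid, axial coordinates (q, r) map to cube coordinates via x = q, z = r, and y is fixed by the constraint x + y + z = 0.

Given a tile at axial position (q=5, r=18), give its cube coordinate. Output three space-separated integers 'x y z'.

x = q = 5
z = r = 18
y = -x - z = -(5) - (18) = -23

Answer: 5 -23 18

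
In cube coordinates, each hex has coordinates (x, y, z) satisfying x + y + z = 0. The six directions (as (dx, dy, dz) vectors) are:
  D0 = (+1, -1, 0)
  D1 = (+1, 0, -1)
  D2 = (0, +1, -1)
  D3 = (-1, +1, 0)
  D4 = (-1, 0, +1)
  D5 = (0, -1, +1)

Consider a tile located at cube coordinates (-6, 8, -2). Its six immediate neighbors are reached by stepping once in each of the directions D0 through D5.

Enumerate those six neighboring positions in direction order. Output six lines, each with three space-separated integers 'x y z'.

Answer: -5 7 -2
-5 8 -3
-6 9 -3
-7 9 -2
-7 8 -1
-6 7 -1

Derivation:
Center: (-6, 8, -2). Add each direction:
  D0: (-6, 8, -2) + (1, -1, 0) = (-5, 7, -2)
  D1: (-6, 8, -2) + (1, 0, -1) = (-5, 8, -3)
  D2: (-6, 8, -2) + (0, 1, -1) = (-6, 9, -3)
  D3: (-6, 8, -2) + (-1, 1, 0) = (-7, 9, -2)
  D4: (-6, 8, -2) + (-1, 0, 1) = (-7, 8, -1)
  D5: (-6, 8, -2) + (0, -1, 1) = (-6, 7, -1)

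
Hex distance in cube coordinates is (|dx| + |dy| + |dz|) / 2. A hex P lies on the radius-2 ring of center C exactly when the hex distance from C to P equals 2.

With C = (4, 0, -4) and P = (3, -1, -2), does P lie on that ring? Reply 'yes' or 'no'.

Answer: yes

Derivation:
|px - cx| = |3 - 4| = 1
|py - cy| = |-1 - 0| = 1
|pz - cz| = |-2 - (-4)| = 2
distance = (1+1+2)/2 = 4/2 = 2
radius = 2; distance == radius -> yes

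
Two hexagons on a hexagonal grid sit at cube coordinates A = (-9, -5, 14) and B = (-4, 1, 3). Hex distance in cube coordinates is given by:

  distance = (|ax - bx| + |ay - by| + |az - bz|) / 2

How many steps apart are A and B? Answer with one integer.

|ax - bx| = |-9 - (-4)| = 5
|ay - by| = |-5 - 1| = 6
|az - bz| = |14 - 3| = 11
distance = (5 + 6 + 11) / 2 = 22 / 2 = 11

Answer: 11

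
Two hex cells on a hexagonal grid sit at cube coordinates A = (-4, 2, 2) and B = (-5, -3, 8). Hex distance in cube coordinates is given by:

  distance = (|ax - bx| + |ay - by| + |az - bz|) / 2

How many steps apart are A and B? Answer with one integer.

|ax - bx| = |-4 - (-5)| = 1
|ay - by| = |2 - (-3)| = 5
|az - bz| = |2 - 8| = 6
distance = (1 + 5 + 6) / 2 = 12 / 2 = 6

Answer: 6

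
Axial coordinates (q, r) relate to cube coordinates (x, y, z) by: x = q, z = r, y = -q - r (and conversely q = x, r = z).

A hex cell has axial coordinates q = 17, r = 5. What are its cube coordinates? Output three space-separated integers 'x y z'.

Answer: 17 -22 5

Derivation:
x = q = 17
z = r = 5
y = -x - z = -(17) - (5) = -22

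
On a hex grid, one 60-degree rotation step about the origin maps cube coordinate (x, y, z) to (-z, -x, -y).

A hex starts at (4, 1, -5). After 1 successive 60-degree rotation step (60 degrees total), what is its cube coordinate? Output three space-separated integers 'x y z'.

Start: (4, 1, -5)
Step 1: (4, 1, -5) -> (-(-5), -(4), -(1)) = (5, -4, -1)

Answer: 5 -4 -1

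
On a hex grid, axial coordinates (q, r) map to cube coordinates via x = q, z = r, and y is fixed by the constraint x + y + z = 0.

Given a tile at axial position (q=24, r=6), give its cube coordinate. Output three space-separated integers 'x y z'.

Answer: 24 -30 6

Derivation:
x = q = 24
z = r = 6
y = -x - z = -(24) - (6) = -30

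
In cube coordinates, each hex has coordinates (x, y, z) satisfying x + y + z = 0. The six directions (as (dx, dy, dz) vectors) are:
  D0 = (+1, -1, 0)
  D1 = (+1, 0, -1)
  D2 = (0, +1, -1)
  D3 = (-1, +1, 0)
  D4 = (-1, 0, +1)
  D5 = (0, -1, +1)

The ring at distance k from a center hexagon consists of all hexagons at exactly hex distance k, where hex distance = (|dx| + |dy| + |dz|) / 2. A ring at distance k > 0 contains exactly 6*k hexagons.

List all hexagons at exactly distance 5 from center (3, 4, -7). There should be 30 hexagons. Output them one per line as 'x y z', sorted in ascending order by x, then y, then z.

Walk ring at distance 5 from (3, 4, -7):
Start at center + D4*5 = (-2, 4, -2)
  hex 0: (-2, 4, -2)
  hex 1: (-1, 3, -2)
  hex 2: (0, 2, -2)
  hex 3: (1, 1, -2)
  hex 4: (2, 0, -2)
  hex 5: (3, -1, -2)
  hex 6: (4, -1, -3)
  hex 7: (5, -1, -4)
  hex 8: (6, -1, -5)
  hex 9: (7, -1, -6)
  hex 10: (8, -1, -7)
  hex 11: (8, 0, -8)
  hex 12: (8, 1, -9)
  hex 13: (8, 2, -10)
  hex 14: (8, 3, -11)
  hex 15: (8, 4, -12)
  hex 16: (7, 5, -12)
  hex 17: (6, 6, -12)
  hex 18: (5, 7, -12)
  hex 19: (4, 8, -12)
  hex 20: (3, 9, -12)
  hex 21: (2, 9, -11)
  hex 22: (1, 9, -10)
  hex 23: (0, 9, -9)
  hex 24: (-1, 9, -8)
  hex 25: (-2, 9, -7)
  hex 26: (-2, 8, -6)
  hex 27: (-2, 7, -5)
  hex 28: (-2, 6, -4)
  hex 29: (-2, 5, -3)
Sorted: 30 hexes.

Answer: -2 4 -2
-2 5 -3
-2 6 -4
-2 7 -5
-2 8 -6
-2 9 -7
-1 3 -2
-1 9 -8
0 2 -2
0 9 -9
1 1 -2
1 9 -10
2 0 -2
2 9 -11
3 -1 -2
3 9 -12
4 -1 -3
4 8 -12
5 -1 -4
5 7 -12
6 -1 -5
6 6 -12
7 -1 -6
7 5 -12
8 -1 -7
8 0 -8
8 1 -9
8 2 -10
8 3 -11
8 4 -12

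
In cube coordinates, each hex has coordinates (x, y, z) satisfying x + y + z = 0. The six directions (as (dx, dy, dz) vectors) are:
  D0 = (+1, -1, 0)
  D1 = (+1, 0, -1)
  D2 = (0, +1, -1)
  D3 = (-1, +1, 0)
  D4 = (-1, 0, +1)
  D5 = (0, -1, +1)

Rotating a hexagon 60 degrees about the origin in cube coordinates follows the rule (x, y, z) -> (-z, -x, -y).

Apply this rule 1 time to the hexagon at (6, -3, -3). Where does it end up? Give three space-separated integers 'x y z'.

Start: (6, -3, -3)
Step 1: (6, -3, -3) -> (-(-3), -(6), -(-3)) = (3, -6, 3)

Answer: 3 -6 3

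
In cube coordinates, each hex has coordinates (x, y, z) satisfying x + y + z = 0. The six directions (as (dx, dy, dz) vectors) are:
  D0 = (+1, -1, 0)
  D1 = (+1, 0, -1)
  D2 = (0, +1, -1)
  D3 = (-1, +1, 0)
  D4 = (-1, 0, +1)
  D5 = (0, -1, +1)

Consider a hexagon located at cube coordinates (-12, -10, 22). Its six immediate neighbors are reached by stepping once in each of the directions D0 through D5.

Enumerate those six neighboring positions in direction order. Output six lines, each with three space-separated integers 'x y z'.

Answer: -11 -11 22
-11 -10 21
-12 -9 21
-13 -9 22
-13 -10 23
-12 -11 23

Derivation:
Center: (-12, -10, 22). Add each direction:
  D0: (-12, -10, 22) + (1, -1, 0) = (-11, -11, 22)
  D1: (-12, -10, 22) + (1, 0, -1) = (-11, -10, 21)
  D2: (-12, -10, 22) + (0, 1, -1) = (-12, -9, 21)
  D3: (-12, -10, 22) + (-1, 1, 0) = (-13, -9, 22)
  D4: (-12, -10, 22) + (-1, 0, 1) = (-13, -10, 23)
  D5: (-12, -10, 22) + (0, -1, 1) = (-12, -11, 23)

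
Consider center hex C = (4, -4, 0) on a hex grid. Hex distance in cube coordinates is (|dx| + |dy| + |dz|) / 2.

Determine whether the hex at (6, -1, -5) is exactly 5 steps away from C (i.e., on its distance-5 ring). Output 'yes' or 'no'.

Answer: yes

Derivation:
|px - cx| = |6 - 4| = 2
|py - cy| = |-1 - (-4)| = 3
|pz - cz| = |-5 - 0| = 5
distance = (2+3+5)/2 = 10/2 = 5
radius = 5; distance == radius -> yes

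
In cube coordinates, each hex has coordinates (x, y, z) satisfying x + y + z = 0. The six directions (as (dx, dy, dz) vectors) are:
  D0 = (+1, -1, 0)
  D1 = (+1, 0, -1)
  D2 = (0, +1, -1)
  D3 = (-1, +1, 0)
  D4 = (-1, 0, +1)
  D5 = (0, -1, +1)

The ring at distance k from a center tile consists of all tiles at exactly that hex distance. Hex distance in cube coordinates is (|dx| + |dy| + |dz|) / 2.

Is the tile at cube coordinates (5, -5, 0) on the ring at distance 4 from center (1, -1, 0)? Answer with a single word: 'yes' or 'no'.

|px - cx| = |5 - 1| = 4
|py - cy| = |-5 - (-1)| = 4
|pz - cz| = |0 - 0| = 0
distance = (4+4+0)/2 = 8/2 = 4
radius = 4; distance == radius -> yes

Answer: yes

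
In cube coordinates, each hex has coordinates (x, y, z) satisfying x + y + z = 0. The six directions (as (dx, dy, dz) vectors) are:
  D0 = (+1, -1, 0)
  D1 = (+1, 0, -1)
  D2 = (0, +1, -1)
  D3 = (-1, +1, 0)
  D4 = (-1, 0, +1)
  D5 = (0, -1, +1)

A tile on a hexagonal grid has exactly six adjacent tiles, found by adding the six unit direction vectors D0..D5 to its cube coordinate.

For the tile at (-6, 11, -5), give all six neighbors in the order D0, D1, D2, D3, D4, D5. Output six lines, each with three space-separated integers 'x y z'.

Center: (-6, 11, -5). Add each direction:
  D0: (-6, 11, -5) + (1, -1, 0) = (-5, 10, -5)
  D1: (-6, 11, -5) + (1, 0, -1) = (-5, 11, -6)
  D2: (-6, 11, -5) + (0, 1, -1) = (-6, 12, -6)
  D3: (-6, 11, -5) + (-1, 1, 0) = (-7, 12, -5)
  D4: (-6, 11, -5) + (-1, 0, 1) = (-7, 11, -4)
  D5: (-6, 11, -5) + (0, -1, 1) = (-6, 10, -4)

Answer: -5 10 -5
-5 11 -6
-6 12 -6
-7 12 -5
-7 11 -4
-6 10 -4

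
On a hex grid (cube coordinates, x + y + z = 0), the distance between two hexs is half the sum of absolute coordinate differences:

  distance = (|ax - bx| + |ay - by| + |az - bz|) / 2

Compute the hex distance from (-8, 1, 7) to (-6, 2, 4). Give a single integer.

Answer: 3

Derivation:
|ax - bx| = |-8 - (-6)| = 2
|ay - by| = |1 - 2| = 1
|az - bz| = |7 - 4| = 3
distance = (2 + 1 + 3) / 2 = 6 / 2 = 3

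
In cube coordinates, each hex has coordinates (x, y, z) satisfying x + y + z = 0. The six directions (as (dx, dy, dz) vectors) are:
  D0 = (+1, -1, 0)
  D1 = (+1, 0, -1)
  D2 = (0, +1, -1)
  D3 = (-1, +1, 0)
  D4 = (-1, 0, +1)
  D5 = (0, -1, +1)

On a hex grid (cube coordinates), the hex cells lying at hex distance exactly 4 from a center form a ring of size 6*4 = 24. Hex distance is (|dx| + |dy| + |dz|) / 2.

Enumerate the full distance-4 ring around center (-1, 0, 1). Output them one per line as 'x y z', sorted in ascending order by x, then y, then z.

Walk ring at distance 4 from (-1, 0, 1):
Start at center + D4*4 = (-5, 0, 5)
  hex 0: (-5, 0, 5)
  hex 1: (-4, -1, 5)
  hex 2: (-3, -2, 5)
  hex 3: (-2, -3, 5)
  hex 4: (-1, -4, 5)
  hex 5: (0, -4, 4)
  hex 6: (1, -4, 3)
  hex 7: (2, -4, 2)
  hex 8: (3, -4, 1)
  hex 9: (3, -3, 0)
  hex 10: (3, -2, -1)
  hex 11: (3, -1, -2)
  hex 12: (3, 0, -3)
  hex 13: (2, 1, -3)
  hex 14: (1, 2, -3)
  hex 15: (0, 3, -3)
  hex 16: (-1, 4, -3)
  hex 17: (-2, 4, -2)
  hex 18: (-3, 4, -1)
  hex 19: (-4, 4, 0)
  hex 20: (-5, 4, 1)
  hex 21: (-5, 3, 2)
  hex 22: (-5, 2, 3)
  hex 23: (-5, 1, 4)
Sorted: 24 hexes.

Answer: -5 0 5
-5 1 4
-5 2 3
-5 3 2
-5 4 1
-4 -1 5
-4 4 0
-3 -2 5
-3 4 -1
-2 -3 5
-2 4 -2
-1 -4 5
-1 4 -3
0 -4 4
0 3 -3
1 -4 3
1 2 -3
2 -4 2
2 1 -3
3 -4 1
3 -3 0
3 -2 -1
3 -1 -2
3 0 -3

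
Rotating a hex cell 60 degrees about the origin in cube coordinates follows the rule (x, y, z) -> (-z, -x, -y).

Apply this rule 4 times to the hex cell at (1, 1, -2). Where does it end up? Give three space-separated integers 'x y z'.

Answer: -2 1 1

Derivation:
Start: (1, 1, -2)
Step 1: (1, 1, -2) -> (-(-2), -(1), -(1)) = (2, -1, -1)
Step 2: (2, -1, -1) -> (-(-1), -(2), -(-1)) = (1, -2, 1)
Step 3: (1, -2, 1) -> (-(1), -(1), -(-2)) = (-1, -1, 2)
Step 4: (-1, -1, 2) -> (-(2), -(-1), -(-1)) = (-2, 1, 1)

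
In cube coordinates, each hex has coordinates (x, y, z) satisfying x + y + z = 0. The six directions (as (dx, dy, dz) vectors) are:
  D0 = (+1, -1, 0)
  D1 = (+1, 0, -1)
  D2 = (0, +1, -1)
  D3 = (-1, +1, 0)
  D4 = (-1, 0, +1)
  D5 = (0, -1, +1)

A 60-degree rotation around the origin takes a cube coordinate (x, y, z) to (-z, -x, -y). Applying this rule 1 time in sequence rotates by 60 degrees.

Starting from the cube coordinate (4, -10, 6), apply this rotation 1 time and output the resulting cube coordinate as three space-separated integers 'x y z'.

Start: (4, -10, 6)
Step 1: (4, -10, 6) -> (-(6), -(4), -(-10)) = (-6, -4, 10)

Answer: -6 -4 10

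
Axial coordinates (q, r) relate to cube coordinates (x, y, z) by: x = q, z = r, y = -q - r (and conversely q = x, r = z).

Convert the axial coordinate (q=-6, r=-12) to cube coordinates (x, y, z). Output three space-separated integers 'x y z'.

x = q = -6
z = r = -12
y = -x - z = -(-6) - (-12) = 18

Answer: -6 18 -12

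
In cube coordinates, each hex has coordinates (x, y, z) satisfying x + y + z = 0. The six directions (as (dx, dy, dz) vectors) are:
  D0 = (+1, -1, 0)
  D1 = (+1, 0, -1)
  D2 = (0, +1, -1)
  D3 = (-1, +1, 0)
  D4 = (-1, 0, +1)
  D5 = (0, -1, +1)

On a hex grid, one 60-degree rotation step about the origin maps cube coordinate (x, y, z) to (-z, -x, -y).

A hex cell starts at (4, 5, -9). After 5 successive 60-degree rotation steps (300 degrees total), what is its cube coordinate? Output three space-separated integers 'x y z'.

Start: (4, 5, -9)
Step 1: (4, 5, -9) -> (-(-9), -(4), -(5)) = (9, -4, -5)
Step 2: (9, -4, -5) -> (-(-5), -(9), -(-4)) = (5, -9, 4)
Step 3: (5, -9, 4) -> (-(4), -(5), -(-9)) = (-4, -5, 9)
Step 4: (-4, -5, 9) -> (-(9), -(-4), -(-5)) = (-9, 4, 5)
Step 5: (-9, 4, 5) -> (-(5), -(-9), -(4)) = (-5, 9, -4)

Answer: -5 9 -4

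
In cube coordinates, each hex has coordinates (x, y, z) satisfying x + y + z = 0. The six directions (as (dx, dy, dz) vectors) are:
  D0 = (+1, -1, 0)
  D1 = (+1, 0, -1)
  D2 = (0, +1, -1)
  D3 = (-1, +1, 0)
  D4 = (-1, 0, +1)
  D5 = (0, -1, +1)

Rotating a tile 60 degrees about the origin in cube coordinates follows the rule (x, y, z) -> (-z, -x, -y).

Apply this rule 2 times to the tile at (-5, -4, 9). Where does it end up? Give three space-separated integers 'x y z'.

Answer: -4 9 -5

Derivation:
Start: (-5, -4, 9)
Step 1: (-5, -4, 9) -> (-(9), -(-5), -(-4)) = (-9, 5, 4)
Step 2: (-9, 5, 4) -> (-(4), -(-9), -(5)) = (-4, 9, -5)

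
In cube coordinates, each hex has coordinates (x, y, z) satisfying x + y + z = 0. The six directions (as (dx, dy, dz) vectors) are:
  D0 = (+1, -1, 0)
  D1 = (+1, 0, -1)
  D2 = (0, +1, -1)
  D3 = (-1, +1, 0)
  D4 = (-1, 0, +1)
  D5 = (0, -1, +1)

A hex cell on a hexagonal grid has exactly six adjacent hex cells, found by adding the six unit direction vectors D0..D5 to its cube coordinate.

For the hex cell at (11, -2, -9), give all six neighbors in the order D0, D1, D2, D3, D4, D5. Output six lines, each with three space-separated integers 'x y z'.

Answer: 12 -3 -9
12 -2 -10
11 -1 -10
10 -1 -9
10 -2 -8
11 -3 -8

Derivation:
Center: (11, -2, -9). Add each direction:
  D0: (11, -2, -9) + (1, -1, 0) = (12, -3, -9)
  D1: (11, -2, -9) + (1, 0, -1) = (12, -2, -10)
  D2: (11, -2, -9) + (0, 1, -1) = (11, -1, -10)
  D3: (11, -2, -9) + (-1, 1, 0) = (10, -1, -9)
  D4: (11, -2, -9) + (-1, 0, 1) = (10, -2, -8)
  D5: (11, -2, -9) + (0, -1, 1) = (11, -3, -8)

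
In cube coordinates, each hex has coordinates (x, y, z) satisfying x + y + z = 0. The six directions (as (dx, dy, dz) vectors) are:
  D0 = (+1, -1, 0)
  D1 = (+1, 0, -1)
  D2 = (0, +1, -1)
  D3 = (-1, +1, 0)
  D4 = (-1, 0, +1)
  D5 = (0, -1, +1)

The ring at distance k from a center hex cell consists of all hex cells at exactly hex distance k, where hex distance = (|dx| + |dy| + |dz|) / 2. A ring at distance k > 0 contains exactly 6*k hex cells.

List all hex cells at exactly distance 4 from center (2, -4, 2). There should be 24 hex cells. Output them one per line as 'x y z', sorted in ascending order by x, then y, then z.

Walk ring at distance 4 from (2, -4, 2):
Start at center + D4*4 = (-2, -4, 6)
  hex 0: (-2, -4, 6)
  hex 1: (-1, -5, 6)
  hex 2: (0, -6, 6)
  hex 3: (1, -7, 6)
  hex 4: (2, -8, 6)
  hex 5: (3, -8, 5)
  hex 6: (4, -8, 4)
  hex 7: (5, -8, 3)
  hex 8: (6, -8, 2)
  hex 9: (6, -7, 1)
  hex 10: (6, -6, 0)
  hex 11: (6, -5, -1)
  hex 12: (6, -4, -2)
  hex 13: (5, -3, -2)
  hex 14: (4, -2, -2)
  hex 15: (3, -1, -2)
  hex 16: (2, 0, -2)
  hex 17: (1, 0, -1)
  hex 18: (0, 0, 0)
  hex 19: (-1, 0, 1)
  hex 20: (-2, 0, 2)
  hex 21: (-2, -1, 3)
  hex 22: (-2, -2, 4)
  hex 23: (-2, -3, 5)
Sorted: 24 hexes.

Answer: -2 -4 6
-2 -3 5
-2 -2 4
-2 -1 3
-2 0 2
-1 -5 6
-1 0 1
0 -6 6
0 0 0
1 -7 6
1 0 -1
2 -8 6
2 0 -2
3 -8 5
3 -1 -2
4 -8 4
4 -2 -2
5 -8 3
5 -3 -2
6 -8 2
6 -7 1
6 -6 0
6 -5 -1
6 -4 -2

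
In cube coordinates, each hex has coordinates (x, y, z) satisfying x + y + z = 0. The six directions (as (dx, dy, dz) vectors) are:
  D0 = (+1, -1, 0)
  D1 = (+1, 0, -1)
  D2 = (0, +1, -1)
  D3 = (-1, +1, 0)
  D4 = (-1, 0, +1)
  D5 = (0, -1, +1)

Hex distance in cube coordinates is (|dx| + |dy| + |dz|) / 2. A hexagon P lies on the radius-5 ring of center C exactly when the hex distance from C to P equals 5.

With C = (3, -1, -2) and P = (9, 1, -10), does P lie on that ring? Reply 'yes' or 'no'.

Answer: no

Derivation:
|px - cx| = |9 - 3| = 6
|py - cy| = |1 - (-1)| = 2
|pz - cz| = |-10 - (-2)| = 8
distance = (6+2+8)/2 = 16/2 = 8
radius = 5; distance != radius -> no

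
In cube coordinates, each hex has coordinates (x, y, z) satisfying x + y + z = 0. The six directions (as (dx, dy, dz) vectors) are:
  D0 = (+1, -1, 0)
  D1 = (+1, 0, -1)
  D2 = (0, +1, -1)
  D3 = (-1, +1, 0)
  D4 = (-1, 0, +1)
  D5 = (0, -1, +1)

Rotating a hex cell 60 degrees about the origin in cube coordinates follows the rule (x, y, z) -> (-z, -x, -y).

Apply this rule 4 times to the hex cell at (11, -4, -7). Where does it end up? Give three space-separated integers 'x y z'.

Start: (11, -4, -7)
Step 1: (11, -4, -7) -> (-(-7), -(11), -(-4)) = (7, -11, 4)
Step 2: (7, -11, 4) -> (-(4), -(7), -(-11)) = (-4, -7, 11)
Step 3: (-4, -7, 11) -> (-(11), -(-4), -(-7)) = (-11, 4, 7)
Step 4: (-11, 4, 7) -> (-(7), -(-11), -(4)) = (-7, 11, -4)

Answer: -7 11 -4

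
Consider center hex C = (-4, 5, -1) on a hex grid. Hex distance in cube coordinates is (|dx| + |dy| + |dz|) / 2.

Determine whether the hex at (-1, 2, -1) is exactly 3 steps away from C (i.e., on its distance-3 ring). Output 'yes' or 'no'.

Answer: yes

Derivation:
|px - cx| = |-1 - (-4)| = 3
|py - cy| = |2 - 5| = 3
|pz - cz| = |-1 - (-1)| = 0
distance = (3+3+0)/2 = 6/2 = 3
radius = 3; distance == radius -> yes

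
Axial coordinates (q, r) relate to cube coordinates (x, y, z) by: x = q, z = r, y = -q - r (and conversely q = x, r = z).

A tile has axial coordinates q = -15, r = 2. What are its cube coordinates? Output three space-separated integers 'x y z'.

x = q = -15
z = r = 2
y = -x - z = -(-15) - (2) = 13

Answer: -15 13 2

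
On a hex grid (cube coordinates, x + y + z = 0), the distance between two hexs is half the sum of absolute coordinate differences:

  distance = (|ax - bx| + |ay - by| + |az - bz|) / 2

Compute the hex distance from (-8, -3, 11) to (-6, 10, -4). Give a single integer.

Answer: 15

Derivation:
|ax - bx| = |-8 - (-6)| = 2
|ay - by| = |-3 - 10| = 13
|az - bz| = |11 - (-4)| = 15
distance = (2 + 13 + 15) / 2 = 30 / 2 = 15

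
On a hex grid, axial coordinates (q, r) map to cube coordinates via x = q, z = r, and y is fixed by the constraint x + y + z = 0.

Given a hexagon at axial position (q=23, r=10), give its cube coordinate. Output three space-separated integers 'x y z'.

x = q = 23
z = r = 10
y = -x - z = -(23) - (10) = -33

Answer: 23 -33 10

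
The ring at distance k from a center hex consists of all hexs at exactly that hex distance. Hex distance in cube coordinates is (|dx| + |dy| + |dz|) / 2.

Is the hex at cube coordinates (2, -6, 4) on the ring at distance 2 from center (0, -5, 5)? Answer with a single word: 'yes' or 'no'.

Answer: yes

Derivation:
|px - cx| = |2 - 0| = 2
|py - cy| = |-6 - (-5)| = 1
|pz - cz| = |4 - 5| = 1
distance = (2+1+1)/2 = 4/2 = 2
radius = 2; distance == radius -> yes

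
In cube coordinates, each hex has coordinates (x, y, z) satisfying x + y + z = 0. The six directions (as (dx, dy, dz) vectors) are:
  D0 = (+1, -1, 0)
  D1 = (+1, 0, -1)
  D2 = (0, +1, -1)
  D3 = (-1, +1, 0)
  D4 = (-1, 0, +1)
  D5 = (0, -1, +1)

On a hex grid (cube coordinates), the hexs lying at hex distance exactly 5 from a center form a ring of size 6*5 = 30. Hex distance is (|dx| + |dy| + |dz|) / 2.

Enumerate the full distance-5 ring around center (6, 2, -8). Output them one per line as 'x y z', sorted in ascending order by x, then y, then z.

Answer: 1 2 -3
1 3 -4
1 4 -5
1 5 -6
1 6 -7
1 7 -8
2 1 -3
2 7 -9
3 0 -3
3 7 -10
4 -1 -3
4 7 -11
5 -2 -3
5 7 -12
6 -3 -3
6 7 -13
7 -3 -4
7 6 -13
8 -3 -5
8 5 -13
9 -3 -6
9 4 -13
10 -3 -7
10 3 -13
11 -3 -8
11 -2 -9
11 -1 -10
11 0 -11
11 1 -12
11 2 -13

Derivation:
Walk ring at distance 5 from (6, 2, -8):
Start at center + D4*5 = (1, 2, -3)
  hex 0: (1, 2, -3)
  hex 1: (2, 1, -3)
  hex 2: (3, 0, -3)
  hex 3: (4, -1, -3)
  hex 4: (5, -2, -3)
  hex 5: (6, -3, -3)
  hex 6: (7, -3, -4)
  hex 7: (8, -3, -5)
  hex 8: (9, -3, -6)
  hex 9: (10, -3, -7)
  hex 10: (11, -3, -8)
  hex 11: (11, -2, -9)
  hex 12: (11, -1, -10)
  hex 13: (11, 0, -11)
  hex 14: (11, 1, -12)
  hex 15: (11, 2, -13)
  hex 16: (10, 3, -13)
  hex 17: (9, 4, -13)
  hex 18: (8, 5, -13)
  hex 19: (7, 6, -13)
  hex 20: (6, 7, -13)
  hex 21: (5, 7, -12)
  hex 22: (4, 7, -11)
  hex 23: (3, 7, -10)
  hex 24: (2, 7, -9)
  hex 25: (1, 7, -8)
  hex 26: (1, 6, -7)
  hex 27: (1, 5, -6)
  hex 28: (1, 4, -5)
  hex 29: (1, 3, -4)
Sorted: 30 hexes.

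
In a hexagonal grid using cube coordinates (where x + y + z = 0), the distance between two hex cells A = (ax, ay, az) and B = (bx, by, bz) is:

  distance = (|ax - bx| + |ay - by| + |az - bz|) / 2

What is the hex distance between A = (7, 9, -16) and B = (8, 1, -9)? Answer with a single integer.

|ax - bx| = |7 - 8| = 1
|ay - by| = |9 - 1| = 8
|az - bz| = |-16 - (-9)| = 7
distance = (1 + 8 + 7) / 2 = 16 / 2 = 8

Answer: 8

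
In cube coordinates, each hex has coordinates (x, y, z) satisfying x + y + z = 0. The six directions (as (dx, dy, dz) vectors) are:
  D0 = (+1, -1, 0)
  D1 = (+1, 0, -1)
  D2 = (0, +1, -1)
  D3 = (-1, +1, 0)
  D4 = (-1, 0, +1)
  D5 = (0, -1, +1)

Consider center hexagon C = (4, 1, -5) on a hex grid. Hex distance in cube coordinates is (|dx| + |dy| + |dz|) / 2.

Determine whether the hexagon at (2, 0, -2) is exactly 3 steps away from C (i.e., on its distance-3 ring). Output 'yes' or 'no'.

|px - cx| = |2 - 4| = 2
|py - cy| = |0 - 1| = 1
|pz - cz| = |-2 - (-5)| = 3
distance = (2+1+3)/2 = 6/2 = 3
radius = 3; distance == radius -> yes

Answer: yes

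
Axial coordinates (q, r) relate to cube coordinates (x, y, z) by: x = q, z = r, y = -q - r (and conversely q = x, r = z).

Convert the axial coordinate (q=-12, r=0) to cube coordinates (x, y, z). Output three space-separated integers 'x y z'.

x = q = -12
z = r = 0
y = -x - z = -(-12) - (0) = 12

Answer: -12 12 0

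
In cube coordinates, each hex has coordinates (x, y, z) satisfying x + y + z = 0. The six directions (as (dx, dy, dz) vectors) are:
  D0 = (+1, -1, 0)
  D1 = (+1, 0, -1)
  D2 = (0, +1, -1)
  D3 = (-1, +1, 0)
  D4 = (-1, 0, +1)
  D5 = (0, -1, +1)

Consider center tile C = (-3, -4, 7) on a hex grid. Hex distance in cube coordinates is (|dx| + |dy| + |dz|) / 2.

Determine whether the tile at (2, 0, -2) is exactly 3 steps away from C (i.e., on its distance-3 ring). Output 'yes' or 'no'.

|px - cx| = |2 - (-3)| = 5
|py - cy| = |0 - (-4)| = 4
|pz - cz| = |-2 - 7| = 9
distance = (5+4+9)/2 = 18/2 = 9
radius = 3; distance != radius -> no

Answer: no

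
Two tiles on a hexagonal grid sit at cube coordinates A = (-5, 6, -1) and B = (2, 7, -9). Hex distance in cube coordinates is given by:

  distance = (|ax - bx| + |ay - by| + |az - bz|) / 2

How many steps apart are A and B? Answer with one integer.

|ax - bx| = |-5 - 2| = 7
|ay - by| = |6 - 7| = 1
|az - bz| = |-1 - (-9)| = 8
distance = (7 + 1 + 8) / 2 = 16 / 2 = 8

Answer: 8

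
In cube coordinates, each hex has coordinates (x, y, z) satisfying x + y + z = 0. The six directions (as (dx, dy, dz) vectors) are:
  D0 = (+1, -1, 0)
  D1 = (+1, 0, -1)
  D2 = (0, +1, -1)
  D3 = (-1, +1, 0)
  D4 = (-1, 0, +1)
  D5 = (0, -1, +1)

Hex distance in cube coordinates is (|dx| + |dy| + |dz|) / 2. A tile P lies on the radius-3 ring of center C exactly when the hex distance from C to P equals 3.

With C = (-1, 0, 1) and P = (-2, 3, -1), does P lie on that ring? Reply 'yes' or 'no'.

|px - cx| = |-2 - (-1)| = 1
|py - cy| = |3 - 0| = 3
|pz - cz| = |-1 - 1| = 2
distance = (1+3+2)/2 = 6/2 = 3
radius = 3; distance == radius -> yes

Answer: yes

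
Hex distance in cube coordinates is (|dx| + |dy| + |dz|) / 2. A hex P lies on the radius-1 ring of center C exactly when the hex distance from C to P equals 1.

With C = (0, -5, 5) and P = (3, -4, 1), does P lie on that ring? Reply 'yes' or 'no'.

Answer: no

Derivation:
|px - cx| = |3 - 0| = 3
|py - cy| = |-4 - (-5)| = 1
|pz - cz| = |1 - 5| = 4
distance = (3+1+4)/2 = 8/2 = 4
radius = 1; distance != radius -> no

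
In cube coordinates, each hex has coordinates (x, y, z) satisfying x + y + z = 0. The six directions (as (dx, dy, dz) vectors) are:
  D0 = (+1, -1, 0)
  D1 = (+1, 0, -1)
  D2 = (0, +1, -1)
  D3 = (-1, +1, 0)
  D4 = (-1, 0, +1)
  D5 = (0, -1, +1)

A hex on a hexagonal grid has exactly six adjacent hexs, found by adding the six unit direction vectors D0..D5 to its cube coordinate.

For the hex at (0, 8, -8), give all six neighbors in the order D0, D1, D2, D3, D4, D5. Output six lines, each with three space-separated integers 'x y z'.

Answer: 1 7 -8
1 8 -9
0 9 -9
-1 9 -8
-1 8 -7
0 7 -7

Derivation:
Center: (0, 8, -8). Add each direction:
  D0: (0, 8, -8) + (1, -1, 0) = (1, 7, -8)
  D1: (0, 8, -8) + (1, 0, -1) = (1, 8, -9)
  D2: (0, 8, -8) + (0, 1, -1) = (0, 9, -9)
  D3: (0, 8, -8) + (-1, 1, 0) = (-1, 9, -8)
  D4: (0, 8, -8) + (-1, 0, 1) = (-1, 8, -7)
  D5: (0, 8, -8) + (0, -1, 1) = (0, 7, -7)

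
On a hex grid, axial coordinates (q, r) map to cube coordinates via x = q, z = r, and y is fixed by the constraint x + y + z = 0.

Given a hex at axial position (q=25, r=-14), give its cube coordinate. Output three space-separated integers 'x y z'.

Answer: 25 -11 -14

Derivation:
x = q = 25
z = r = -14
y = -x - z = -(25) - (-14) = -11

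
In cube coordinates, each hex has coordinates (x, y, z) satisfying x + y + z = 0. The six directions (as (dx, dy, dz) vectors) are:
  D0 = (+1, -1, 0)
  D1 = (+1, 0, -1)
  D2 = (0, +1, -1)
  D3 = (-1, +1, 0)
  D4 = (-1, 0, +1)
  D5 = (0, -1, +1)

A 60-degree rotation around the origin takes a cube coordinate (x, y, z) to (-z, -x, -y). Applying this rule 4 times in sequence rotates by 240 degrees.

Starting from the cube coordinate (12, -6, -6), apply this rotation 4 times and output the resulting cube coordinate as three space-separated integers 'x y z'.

Start: (12, -6, -6)
Step 1: (12, -6, -6) -> (-(-6), -(12), -(-6)) = (6, -12, 6)
Step 2: (6, -12, 6) -> (-(6), -(6), -(-12)) = (-6, -6, 12)
Step 3: (-6, -6, 12) -> (-(12), -(-6), -(-6)) = (-12, 6, 6)
Step 4: (-12, 6, 6) -> (-(6), -(-12), -(6)) = (-6, 12, -6)

Answer: -6 12 -6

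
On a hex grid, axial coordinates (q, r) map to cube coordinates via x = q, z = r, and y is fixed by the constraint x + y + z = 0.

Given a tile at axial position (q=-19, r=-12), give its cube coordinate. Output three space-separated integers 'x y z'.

Answer: -19 31 -12

Derivation:
x = q = -19
z = r = -12
y = -x - z = -(-19) - (-12) = 31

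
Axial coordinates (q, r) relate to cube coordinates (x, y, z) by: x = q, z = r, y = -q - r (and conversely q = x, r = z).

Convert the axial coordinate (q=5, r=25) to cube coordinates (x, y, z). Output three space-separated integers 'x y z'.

Answer: 5 -30 25

Derivation:
x = q = 5
z = r = 25
y = -x - z = -(5) - (25) = -30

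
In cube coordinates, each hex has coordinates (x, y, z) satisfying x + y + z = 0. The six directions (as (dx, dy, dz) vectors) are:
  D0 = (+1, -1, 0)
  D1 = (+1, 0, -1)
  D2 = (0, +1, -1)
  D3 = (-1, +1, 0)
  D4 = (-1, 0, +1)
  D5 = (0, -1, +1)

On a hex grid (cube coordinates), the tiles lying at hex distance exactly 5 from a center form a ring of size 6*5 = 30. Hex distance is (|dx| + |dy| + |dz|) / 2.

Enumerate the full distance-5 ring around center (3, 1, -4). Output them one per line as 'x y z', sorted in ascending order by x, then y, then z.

Walk ring at distance 5 from (3, 1, -4):
Start at center + D4*5 = (-2, 1, 1)
  hex 0: (-2, 1, 1)
  hex 1: (-1, 0, 1)
  hex 2: (0, -1, 1)
  hex 3: (1, -2, 1)
  hex 4: (2, -3, 1)
  hex 5: (3, -4, 1)
  hex 6: (4, -4, 0)
  hex 7: (5, -4, -1)
  hex 8: (6, -4, -2)
  hex 9: (7, -4, -3)
  hex 10: (8, -4, -4)
  hex 11: (8, -3, -5)
  hex 12: (8, -2, -6)
  hex 13: (8, -1, -7)
  hex 14: (8, 0, -8)
  hex 15: (8, 1, -9)
  hex 16: (7, 2, -9)
  hex 17: (6, 3, -9)
  hex 18: (5, 4, -9)
  hex 19: (4, 5, -9)
  hex 20: (3, 6, -9)
  hex 21: (2, 6, -8)
  hex 22: (1, 6, -7)
  hex 23: (0, 6, -6)
  hex 24: (-1, 6, -5)
  hex 25: (-2, 6, -4)
  hex 26: (-2, 5, -3)
  hex 27: (-2, 4, -2)
  hex 28: (-2, 3, -1)
  hex 29: (-2, 2, 0)
Sorted: 30 hexes.

Answer: -2 1 1
-2 2 0
-2 3 -1
-2 4 -2
-2 5 -3
-2 6 -4
-1 0 1
-1 6 -5
0 -1 1
0 6 -6
1 -2 1
1 6 -7
2 -3 1
2 6 -8
3 -4 1
3 6 -9
4 -4 0
4 5 -9
5 -4 -1
5 4 -9
6 -4 -2
6 3 -9
7 -4 -3
7 2 -9
8 -4 -4
8 -3 -5
8 -2 -6
8 -1 -7
8 0 -8
8 1 -9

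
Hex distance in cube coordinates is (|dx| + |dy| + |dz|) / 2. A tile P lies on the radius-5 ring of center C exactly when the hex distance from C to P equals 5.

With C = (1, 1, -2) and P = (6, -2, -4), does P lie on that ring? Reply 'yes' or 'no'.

Answer: yes

Derivation:
|px - cx| = |6 - 1| = 5
|py - cy| = |-2 - 1| = 3
|pz - cz| = |-4 - (-2)| = 2
distance = (5+3+2)/2 = 10/2 = 5
radius = 5; distance == radius -> yes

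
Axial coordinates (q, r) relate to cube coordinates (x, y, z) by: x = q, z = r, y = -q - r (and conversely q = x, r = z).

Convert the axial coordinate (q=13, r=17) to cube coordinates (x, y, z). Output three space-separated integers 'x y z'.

Answer: 13 -30 17

Derivation:
x = q = 13
z = r = 17
y = -x - z = -(13) - (17) = -30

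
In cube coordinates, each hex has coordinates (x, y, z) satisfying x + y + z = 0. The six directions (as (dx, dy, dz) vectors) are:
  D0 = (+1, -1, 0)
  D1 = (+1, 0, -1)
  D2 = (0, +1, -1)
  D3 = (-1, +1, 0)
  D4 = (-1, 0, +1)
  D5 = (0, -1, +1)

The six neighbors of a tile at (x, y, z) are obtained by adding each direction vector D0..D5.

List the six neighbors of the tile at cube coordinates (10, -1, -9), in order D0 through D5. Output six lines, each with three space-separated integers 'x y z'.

Answer: 11 -2 -9
11 -1 -10
10 0 -10
9 0 -9
9 -1 -8
10 -2 -8

Derivation:
Center: (10, -1, -9). Add each direction:
  D0: (10, -1, -9) + (1, -1, 0) = (11, -2, -9)
  D1: (10, -1, -9) + (1, 0, -1) = (11, -1, -10)
  D2: (10, -1, -9) + (0, 1, -1) = (10, 0, -10)
  D3: (10, -1, -9) + (-1, 1, 0) = (9, 0, -9)
  D4: (10, -1, -9) + (-1, 0, 1) = (9, -1, -8)
  D5: (10, -1, -9) + (0, -1, 1) = (10, -2, -8)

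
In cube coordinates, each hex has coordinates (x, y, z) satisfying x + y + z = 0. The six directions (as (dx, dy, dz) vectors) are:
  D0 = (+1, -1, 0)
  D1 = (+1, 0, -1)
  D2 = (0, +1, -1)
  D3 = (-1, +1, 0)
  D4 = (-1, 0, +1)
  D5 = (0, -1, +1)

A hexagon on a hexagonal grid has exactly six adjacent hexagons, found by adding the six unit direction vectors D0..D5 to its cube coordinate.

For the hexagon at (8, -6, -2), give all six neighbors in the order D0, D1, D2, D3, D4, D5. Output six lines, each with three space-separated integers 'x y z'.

Center: (8, -6, -2). Add each direction:
  D0: (8, -6, -2) + (1, -1, 0) = (9, -7, -2)
  D1: (8, -6, -2) + (1, 0, -1) = (9, -6, -3)
  D2: (8, -6, -2) + (0, 1, -1) = (8, -5, -3)
  D3: (8, -6, -2) + (-1, 1, 0) = (7, -5, -2)
  D4: (8, -6, -2) + (-1, 0, 1) = (7, -6, -1)
  D5: (8, -6, -2) + (0, -1, 1) = (8, -7, -1)

Answer: 9 -7 -2
9 -6 -3
8 -5 -3
7 -5 -2
7 -6 -1
8 -7 -1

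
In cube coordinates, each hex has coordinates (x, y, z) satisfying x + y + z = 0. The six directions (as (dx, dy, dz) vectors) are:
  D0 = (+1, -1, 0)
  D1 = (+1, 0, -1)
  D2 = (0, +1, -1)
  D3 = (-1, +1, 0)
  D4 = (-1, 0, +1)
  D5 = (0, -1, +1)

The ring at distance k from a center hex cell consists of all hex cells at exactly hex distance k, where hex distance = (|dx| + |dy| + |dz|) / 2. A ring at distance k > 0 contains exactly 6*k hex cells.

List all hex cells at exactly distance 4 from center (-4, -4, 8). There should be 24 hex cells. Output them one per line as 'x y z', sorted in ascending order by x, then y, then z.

Answer: -8 -4 12
-8 -3 11
-8 -2 10
-8 -1 9
-8 0 8
-7 -5 12
-7 0 7
-6 -6 12
-6 0 6
-5 -7 12
-5 0 5
-4 -8 12
-4 0 4
-3 -8 11
-3 -1 4
-2 -8 10
-2 -2 4
-1 -8 9
-1 -3 4
0 -8 8
0 -7 7
0 -6 6
0 -5 5
0 -4 4

Derivation:
Walk ring at distance 4 from (-4, -4, 8):
Start at center + D4*4 = (-8, -4, 12)
  hex 0: (-8, -4, 12)
  hex 1: (-7, -5, 12)
  hex 2: (-6, -6, 12)
  hex 3: (-5, -7, 12)
  hex 4: (-4, -8, 12)
  hex 5: (-3, -8, 11)
  hex 6: (-2, -8, 10)
  hex 7: (-1, -8, 9)
  hex 8: (0, -8, 8)
  hex 9: (0, -7, 7)
  hex 10: (0, -6, 6)
  hex 11: (0, -5, 5)
  hex 12: (0, -4, 4)
  hex 13: (-1, -3, 4)
  hex 14: (-2, -2, 4)
  hex 15: (-3, -1, 4)
  hex 16: (-4, 0, 4)
  hex 17: (-5, 0, 5)
  hex 18: (-6, 0, 6)
  hex 19: (-7, 0, 7)
  hex 20: (-8, 0, 8)
  hex 21: (-8, -1, 9)
  hex 22: (-8, -2, 10)
  hex 23: (-8, -3, 11)
Sorted: 24 hexes.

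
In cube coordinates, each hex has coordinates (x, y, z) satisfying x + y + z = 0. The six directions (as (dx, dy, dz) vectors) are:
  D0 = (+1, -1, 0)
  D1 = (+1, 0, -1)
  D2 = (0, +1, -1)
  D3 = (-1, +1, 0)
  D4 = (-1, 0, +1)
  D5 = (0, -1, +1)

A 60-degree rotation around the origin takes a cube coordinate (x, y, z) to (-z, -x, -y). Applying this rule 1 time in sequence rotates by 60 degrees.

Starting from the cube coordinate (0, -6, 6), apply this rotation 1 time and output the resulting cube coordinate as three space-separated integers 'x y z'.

Start: (0, -6, 6)
Step 1: (0, -6, 6) -> (-(6), -(0), -(-6)) = (-6, 0, 6)

Answer: -6 0 6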